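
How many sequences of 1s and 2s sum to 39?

Let f(n) be the number of climbs. Removing the last move (1 or 2 steps) gives f(n) = f(n-1) + f(n-2); base cases f(1)=1, f(2)=2.
Computing successive values: f(1)=1, f(2)=2, f(3)=3, f(4)=5, f(5)=8, f(6)=13, f(7)=21, f(8)=34, f(9)=55, f(10)=89, f(11)=144, f(12)=233, f(13)=377, f(14)=610, f(15)=987, f(16)=1597, f(17)=2584, f(18)=4181, f(19)=6765, f(20)=10946, f(21)=17711, f(22)=28657, f(23)=46368, f(24)=75025, f(25)=121393, f(26)=196418, f(27)=317811, f(28)=514229, f(29)=832040, f(30)=1346269, f(31)=2178309, f(32)=3524578, f(33)=5702887, f(34)=9227465, f(35)=14930352, f(36)=24157817, f(37)=39088169, f(38)=63245986, f(39)=102334155.

Final answer: 102334155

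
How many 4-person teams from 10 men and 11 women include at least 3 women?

Sum over valid woman counts:
C(11,3)C(10,1) = 1650
C(11,4)C(10,0) = 330
Total: 1650 + 330.

Final answer: 1980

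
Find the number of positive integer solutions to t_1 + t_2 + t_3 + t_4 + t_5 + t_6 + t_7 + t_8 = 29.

Substitute t'_i = t_i - 1 (so t'_i >= 0). Then sum t'_i = 29 - 8 = 21.
Stars and bars: C(21+8-1, 8-1) = C(28,7).

Final answer: C(28,7) = 1184040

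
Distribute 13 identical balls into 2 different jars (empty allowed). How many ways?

Stars and bars: C(n+k-1, k-1) = C(14,1).

Final answer: C(14,1) = 14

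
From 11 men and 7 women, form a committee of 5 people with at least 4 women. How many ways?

Sum over valid woman counts:
C(7,4)C(11,1) = 385
C(7,5)C(11,0) = 21
Total: 385 + 21.

Final answer: 406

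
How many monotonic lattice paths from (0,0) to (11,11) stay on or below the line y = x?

Total monotonic paths to (11,11): C(22,11) = 705432.
By the reflection principle, paths that go above the diagonal number C(22,12) = 646646.
Valid Dyck paths: 705432 - 646646.
(Check: C(22,11) - C(22,12) = C(22,11)/12, the Catalan number C_{11}.)

Final answer: C_{11} = 58786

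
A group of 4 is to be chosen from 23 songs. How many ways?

C(23,4) = 23!/(4! x (23-4)!).

Final answer: C(23,4) = 8855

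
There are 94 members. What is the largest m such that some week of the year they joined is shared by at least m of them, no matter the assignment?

There are 52 possible values for week of the year they joined. With 94 members and 52 categories, by pigeonhole: ceiling(94/52).

Final answer: 2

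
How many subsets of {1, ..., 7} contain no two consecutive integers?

Let a(n) count such subsets of {1, ..., n}. Either n is excluded (a(n-1) ways) or n is included, forcing n-1 out (a(n-2) ways), so a(n) = a(n-1) + a(n-2) with a(1)=2, a(2)=3.
Computing successive values: a(1)=2, a(2)=3, a(3)=5, a(4)=8, a(5)=13, a(6)=21, a(7)=34.

Final answer: 34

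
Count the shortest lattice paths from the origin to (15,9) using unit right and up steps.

Each path has 15 right steps and 9 up steps in some order (24 steps total).
Choose which 9 of the 24 steps are up: C(24,9).

Final answer: C(24,9) = 1307504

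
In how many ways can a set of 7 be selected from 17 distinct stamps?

C(17,7) = 17!/(7! x (17-7)!).

Final answer: C(17,7) = 19448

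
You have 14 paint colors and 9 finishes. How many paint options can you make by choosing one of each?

By the multiplication principle: 14 x 9.

Final answer: 126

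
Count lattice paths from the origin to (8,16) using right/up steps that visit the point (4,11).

Paths (0,0)->(4,11): C(15,11) = 1365.
Paths (4,11)->(8,16): C(9,5) = 126.
By multiplication principle: 1365 x 126.

Final answer: 171990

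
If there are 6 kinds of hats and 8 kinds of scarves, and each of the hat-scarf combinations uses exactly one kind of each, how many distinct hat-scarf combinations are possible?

By the multiplication principle: 6 x 8.

Final answer: 48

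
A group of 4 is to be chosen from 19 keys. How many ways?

C(19,4) = 19!/(4! x (19-4)!).

Final answer: C(19,4) = 3876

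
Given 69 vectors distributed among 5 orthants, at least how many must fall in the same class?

By pigeonhole with 69 objects and 5 categories: ceiling(69/5).

Final answer: 14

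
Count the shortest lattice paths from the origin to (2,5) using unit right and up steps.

Each path has 2 right steps and 5 up steps in some order (7 steps total).
Choose which 5 of the 7 steps are up: C(7,5).

Final answer: C(7,5) = 21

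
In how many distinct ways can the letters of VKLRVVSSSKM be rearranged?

Letters (K:2, L:1, M:1, R:1, S:3, V:3). Total letters: 11.
Permutations = 11!/(3! x 3! x 2!).

Final answer: 554400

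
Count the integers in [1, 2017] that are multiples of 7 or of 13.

Multiples of 7: 288. Multiples of 13: 155. Of both (lcm=91): 22.
By inclusion-exclusion: 288 + 155 - 22.

Final answer: 421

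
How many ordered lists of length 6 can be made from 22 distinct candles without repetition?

P(22,6) = 22!/(22-6)! = 22!/16!.

Final answer: P(22,6) = 53721360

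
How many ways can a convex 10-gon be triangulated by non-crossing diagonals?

This is counted by the nth Catalan number C_n. Here n = 10 - 2 = 8.
Using C_0 = 1 and C_(k+1) = C_k x 2(2k+1)/(k+2), build up term by term: C_1=1, C_2=2, C_3=5, C_4=14, C_5=42, C_6=132, C_7=429, C_8=1430.

Final answer: C_{8} = 1430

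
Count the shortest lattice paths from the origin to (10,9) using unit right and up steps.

Each path has 10 right steps and 9 up steps in some order (19 steps total).
Choose which 9 of the 19 steps are up: C(19,9).

Final answer: C(19,9) = 92378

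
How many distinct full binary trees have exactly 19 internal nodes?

This is a standard Catalan-number count: the answer is C_n. Here n = 19.
C_n = C(2n,n)/(n+1), so C_{19} = C(38,19)/20 = 35345263800/20.

Final answer: C_{19} = 1767263190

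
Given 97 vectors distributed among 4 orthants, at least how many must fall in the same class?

By pigeonhole with 97 objects and 4 categories: ceiling(97/4).

Final answer: 25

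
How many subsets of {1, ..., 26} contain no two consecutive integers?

Let a(n) count such subsets of {1, ..., n}. Either n is excluded (a(n-1) ways) or n is included, forcing n-1 out (a(n-2) ways), so a(n) = a(n-1) + a(n-2) with a(1)=2, a(2)=3.
Building up term by term: a(1)=2, a(2)=3, a(3)=5, a(4)=8, a(5)=13, a(6)=21, a(7)=34, a(8)=55, a(9)=89, a(10)=144, a(11)=233, a(12)=377, a(13)=610, a(14)=987, a(15)=1597, a(16)=2584, a(17)=4181, a(18)=6765, a(19)=10946, a(20)=17711, a(21)=28657, a(22)=46368, a(23)=75025, a(24)=121393, a(25)=196418, a(26)=317811.

Final answer: 317811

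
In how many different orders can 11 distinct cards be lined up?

The number of ways to arrange 11 distinct objects is 11!.

Final answer: 11! = 39916800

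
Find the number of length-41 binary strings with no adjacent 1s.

Let a(n) count valid strings. If the last bit is 0 the prefix is any valid string of length n-1; if it is 1 the string must end in 01 with a valid prefix of length n-2. So a(n) = a(n-1) + a(n-2), a(1)=2, a(2)=3.
Iterating the recurrence: a(1)=2, a(2)=3, a(3)=5, a(4)=8, a(5)=13, a(6)=21, a(7)=34, a(8)=55, a(9)=89, a(10)=144, a(11)=233, a(12)=377, a(13)=610, a(14)=987, a(15)=1597, a(16)=2584, a(17)=4181, a(18)=6765, a(19)=10946, a(20)=17711, a(21)=28657, a(22)=46368, a(23)=75025, a(24)=121393, a(25)=196418, a(26)=317811, a(27)=514229, a(28)=832040, a(29)=1346269, a(30)=2178309, a(31)=3524578, a(32)=5702887, a(33)=9227465, a(34)=14930352, a(35)=24157817, a(36)=39088169, a(37)=63245986, a(38)=102334155, a(39)=165580141, a(40)=267914296, a(41)=433494437.

Final answer: 433494437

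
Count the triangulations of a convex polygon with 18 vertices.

The structures are counted by the Catalan number C_n. Here n = 18 - 2 = 16.
C_n = C(2n,n) - C(2n,n+1), so C_{16} = C(32,16) - C(32,17) = 601080390 - 565722720.

Final answer: C_{16} = 35357670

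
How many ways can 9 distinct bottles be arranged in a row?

The number of ways to arrange 9 distinct objects is 9!.

Final answer: 9! = 362880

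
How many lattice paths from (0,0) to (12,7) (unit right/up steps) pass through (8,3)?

Paths (0,0)->(8,3): C(11,3) = 165.
Paths (8,3)->(12,7): C(8,4) = 70.
By multiplication principle: 165 x 70.

Final answer: 11550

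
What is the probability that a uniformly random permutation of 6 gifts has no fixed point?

Derangements satisfy D(n) = (n-1)(D(n-1) + D(n-2)), starting from D(0)=1, D(1)=0.
Building up: D(2)=1, D(3)=2, D(4)=9, D(5)=44, D(6)=265.
Total arrangements: 6! = 720.
Probability = D(6)/6! = 53/144.

Final answer: D(6)/6! = 265/720 = 0.368056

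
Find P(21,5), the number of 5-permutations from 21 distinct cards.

P(21,5) = 21!/(21-5)! = 21!/16!.

Final answer: P(21,5) = 2441880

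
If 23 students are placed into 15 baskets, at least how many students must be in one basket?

By the pigeonhole principle: ceiling(23/15).

Final answer: 2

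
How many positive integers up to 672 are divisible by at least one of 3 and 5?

Multiples of 3: 224. Multiples of 5: 134. Of both (lcm=15): 44.
By inclusion-exclusion: 224 + 134 - 44.

Final answer: 314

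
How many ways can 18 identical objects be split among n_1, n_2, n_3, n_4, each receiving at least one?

Substitute n'_i = n_i - 1 (so n'_i >= 0). Then sum n'_i = 18 - 4 = 14.
Stars and bars: C(14+4-1, 4-1) = C(17,3).

Final answer: C(17,3) = 680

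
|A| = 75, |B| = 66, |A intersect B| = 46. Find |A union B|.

|A union B| = |A| + |B| - |A intersect B| = 75 + 66 - 46.

Final answer: 95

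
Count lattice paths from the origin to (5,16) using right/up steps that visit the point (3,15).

Paths (0,0)->(3,15): C(18,15) = 816.
Paths (3,15)->(5,16): C(3,1) = 3.
By multiplication principle: 816 x 3.

Final answer: 2448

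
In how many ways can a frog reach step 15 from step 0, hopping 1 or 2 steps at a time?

Condition on the final move: it is a 1-step (f(n-1) ways to get there) or a 2-step (f(n-2) ways), so f(n) = f(n-1) + f(n-2), with f(1)=1, f(2)=2.
Computing successive values: f(1)=1, f(2)=2, f(3)=3, f(4)=5, f(5)=8, f(6)=13, f(7)=21, f(8)=34, f(9)=55, f(10)=89, f(11)=144, f(12)=233, f(13)=377, f(14)=610, f(15)=987.

Final answer: 987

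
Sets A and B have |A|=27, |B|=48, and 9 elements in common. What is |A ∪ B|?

|A union B| = |A| + |B| - |A intersect B| = 27 + 48 - 9.

Final answer: 66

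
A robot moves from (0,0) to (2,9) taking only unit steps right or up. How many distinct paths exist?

Each path has 2 right steps and 9 up steps in some order (11 steps total).
Choose which 9 of the 11 steps are up: C(11,9).

Final answer: C(11,9) = 55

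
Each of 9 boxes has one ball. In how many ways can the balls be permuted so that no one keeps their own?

Derangements satisfy D(n) = (n-1)(D(n-1) + D(n-2)), starting from D(0)=1, D(1)=0.
D(2) = 1 x (0 + 1) = 1
D(3) = 2 x (1 + 0) = 2
D(4) = 3 x (2 + 1) = 9
D(5) = 4 x (9 + 2) = 44
D(6) = 5 x (44 + 9) = 265
D(7) = 6 x (265 + 44) = 1854
D(8) = 7 x (1854 + 265) = 14833
D(9) = 8 x (D(8) + D(7)) = 8 x (14833 + 1854)

Final answer: D(9) = 133496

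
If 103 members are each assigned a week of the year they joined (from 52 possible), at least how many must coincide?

There are 52 possible values for week of the year they joined. With 103 members and 52 categories, by pigeonhole: ceiling(103/52).

Final answer: 2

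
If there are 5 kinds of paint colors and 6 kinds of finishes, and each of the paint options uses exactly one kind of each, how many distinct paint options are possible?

By the multiplication principle: 5 x 6.

Final answer: 30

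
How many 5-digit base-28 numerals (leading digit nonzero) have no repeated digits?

First digit: 27 (nonzero). Second: 27 (not first). Third: 26, etc.
Total: 27 x 27 x 26 x 25 x 24.

Final answer: 11372400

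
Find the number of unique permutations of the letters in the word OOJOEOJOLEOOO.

Letters (E:2, J:2, L:1, O:8). Total letters: 13.
Permutations = 13!/(8! x 2! x 2!).

Final answer: 38610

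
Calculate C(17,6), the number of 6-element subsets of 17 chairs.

C(17,6) = 17!/(6! x 11!).

Final answer: \binom{17}{6} = 12376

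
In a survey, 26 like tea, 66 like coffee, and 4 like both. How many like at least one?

|A union B| = |A| + |B| - |A intersect B| = 26 + 66 - 4.

Final answer: 88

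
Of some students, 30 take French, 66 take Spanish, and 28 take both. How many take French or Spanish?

|A union B| = |A| + |B| - |A intersect B| = 30 + 66 - 28.

Final answer: 68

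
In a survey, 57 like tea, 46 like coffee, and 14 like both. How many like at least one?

|A union B| = |A| + |B| - |A intersect B| = 57 + 46 - 14.

Final answer: 89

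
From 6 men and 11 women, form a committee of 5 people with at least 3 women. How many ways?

Sum over valid woman counts:
C(11,3)C(6,2) = 2475
C(11,4)C(6,1) = 1980
C(11,5)C(6,0) = 462
Total: 2475 + 1980 + 462.

Final answer: 4917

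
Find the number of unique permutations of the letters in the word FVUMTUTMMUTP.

Letters (F:1, M:3, P:1, T:3, U:3, V:1). Total letters: 12.
Permutations = 12!/(3! x 3! x 3!).

Final answer: 2217600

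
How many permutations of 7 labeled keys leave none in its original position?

D(n) = (n-1)(D(n-1) + D(n-2)), D(0)=1, D(1)=0.
D(2) = 1 x (0 + 1) = 1
D(3) = 2 x (1 + 0) = 2
D(4) = 3 x (2 + 1) = 9
D(5) = 4 x (9 + 2) = 44
D(6) = 5 x (44 + 9) = 265
D(7) = 6 x (D(6) + D(5)) = 6 x (265 + 44)

Final answer: D(7) = 1854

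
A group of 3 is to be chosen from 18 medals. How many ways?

C(18,3) = 18!/(3! x (18-3)!).

Final answer: C(18,3) = 816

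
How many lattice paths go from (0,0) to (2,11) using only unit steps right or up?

Each path has 2 right steps and 11 up steps in some order (13 steps total).
Choose which 11 of the 13 steps are up: C(13,11).

Final answer: C(13,11) = 78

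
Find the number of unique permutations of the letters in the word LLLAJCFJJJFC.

Letters (A:1, C:2, F:2, J:4, L:3). Total letters: 12.
Permutations = 12!/(4! x 3! x 2! x 2!).

Final answer: 831600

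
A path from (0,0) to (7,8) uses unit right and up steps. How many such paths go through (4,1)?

Paths (0,0)->(4,1): C(5,1) = 5.
Paths (4,1)->(7,8): C(10,7) = 120.
By multiplication principle: 5 x 120.

Final answer: 600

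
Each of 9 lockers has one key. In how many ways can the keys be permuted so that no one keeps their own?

D(n) = (n-1)(D(n-1) + D(n-2)), D(0)=1, D(1)=0.
D(2) = 1 x (0 + 1) = 1
D(3) = 2 x (1 + 0) = 2
D(4) = 3 x (2 + 1) = 9
D(5) = 4 x (9 + 2) = 44
D(6) = 5 x (44 + 9) = 265
D(7) = 6 x (265 + 44) = 1854
D(8) = 7 x (1854 + 265) = 14833
D(9) = 8 x (D(8) + D(7)) = 8 x (14833 + 1854)

Final answer: D(9) = 133496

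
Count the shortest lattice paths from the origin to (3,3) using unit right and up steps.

Each path has 3 right steps and 3 up steps in some order (6 steps total).
Choose which 3 of the 6 steps are up: C(6,3).

Final answer: C(6,3) = 20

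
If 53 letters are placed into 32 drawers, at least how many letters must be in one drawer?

By the pigeonhole principle: ceiling(53/32).

Final answer: 2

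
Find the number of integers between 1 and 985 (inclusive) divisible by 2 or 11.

Multiples of 2: 492. Multiples of 11: 89. Of both (lcm=22): 44.
By inclusion-exclusion: 492 + 89 - 44.

Final answer: 537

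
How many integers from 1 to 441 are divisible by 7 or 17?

Multiples of 7: 63. Multiples of 17: 25. Of both (lcm=119): 3.
By inclusion-exclusion: 63 + 25 - 3.

Final answer: 85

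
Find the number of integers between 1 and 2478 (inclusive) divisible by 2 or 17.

Multiples of 2: 1239. Multiples of 17: 145. Of both (lcm=34): 72.
By inclusion-exclusion: 1239 + 145 - 72.

Final answer: 1312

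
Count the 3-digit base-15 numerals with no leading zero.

In base 15, the leading digit has 14 choices (1..14); each of the remaining 2 digits has 15 choices.
Total: 14 x 15^2.

Final answer: 3150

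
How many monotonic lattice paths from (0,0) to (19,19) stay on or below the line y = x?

Total monotonic paths to (19,19): C(38,19) = 35345263800.
Paths that cross above y=x (reflection bijection): C(38,20) = 33578000610.
Valid Dyck paths: 35345263800 - 33578000610.
(Equivalently, C_{19} = C(38,19)/20 = 35345263800/20.)

Final answer: C_{19} = 1767263190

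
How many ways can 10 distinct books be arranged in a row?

The number of ways to arrange 10 distinct objects is 10!.

Final answer: 10! = 3628800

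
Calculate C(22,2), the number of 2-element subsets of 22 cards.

C(22,2) = 22!/(2! x (22-2)!).

Final answer: C(22,2) = 231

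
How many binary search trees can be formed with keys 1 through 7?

This is a standard Catalan-number count: the answer is C_n. Here n = 7.
C_n = C(2n,n) - C(2n,n+1), so C_{7} = C(14,7) - C(14,8) = 3432 - 3003.

Final answer: C_{7} = 429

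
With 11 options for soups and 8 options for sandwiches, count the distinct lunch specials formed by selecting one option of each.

By the multiplication principle: 11 x 8.

Final answer: 88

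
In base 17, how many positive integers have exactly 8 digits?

These are the integers in [17^7, 17^8), so the count is 17^8 - 17^7 = 16 x 17^7.

Final answer: 6565418768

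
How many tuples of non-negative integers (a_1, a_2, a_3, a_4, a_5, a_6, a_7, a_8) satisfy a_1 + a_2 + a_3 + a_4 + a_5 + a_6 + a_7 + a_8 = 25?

Stars and bars with 25 stars and 7 bars:
C(25+8-1, 8-1) = C(32,7).

Final answer: C(32,7) = 3365856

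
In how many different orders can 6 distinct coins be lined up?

The number of ways to arrange 6 distinct objects is 6!.

Final answer: 6! = 720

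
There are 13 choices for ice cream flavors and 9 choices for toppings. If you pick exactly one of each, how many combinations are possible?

By the multiplication principle: 13 x 9.

Final answer: 117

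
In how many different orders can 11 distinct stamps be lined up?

The number of ways to arrange 11 distinct objects is 11!.

Final answer: 11! = 39916800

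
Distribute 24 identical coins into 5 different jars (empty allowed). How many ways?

Stars and bars: C(n+k-1, k-1) = C(28,4).

Final answer: C(28,4) = 20475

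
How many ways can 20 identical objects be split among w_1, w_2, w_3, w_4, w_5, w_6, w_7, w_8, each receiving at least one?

Substitute w'_i = w_i - 1 (so w'_i >= 0). Then sum w'_i = 20 - 8 = 12.
Stars and bars: C(12+8-1, 8-1) = C(19,7).

Final answer: C(19,7) = 50388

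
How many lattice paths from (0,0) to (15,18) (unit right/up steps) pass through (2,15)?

Paths (0,0)->(2,15): C(17,15) = 136.
Paths (2,15)->(15,18): C(16,3) = 560.
By multiplication principle: 136 x 560.

Final answer: 76160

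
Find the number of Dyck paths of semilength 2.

Total monotonic paths to (2,2): C(4,2) = 6.
By the reflection principle, paths that go above the diagonal number C(4,3) = 4.
Valid Dyck paths: 6 - 4.
(These counts are the Catalan numbers.)

Final answer: C_{2} = 2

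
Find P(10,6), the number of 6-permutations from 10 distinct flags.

P(10,6) = 10!/(10-6)! = 10!/4!.

Final answer: P(10,6) = 151200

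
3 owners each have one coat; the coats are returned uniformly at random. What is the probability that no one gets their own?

Use the recurrence D(n) = (n-1)(D(n-1) + D(n-2)) with D(0)=1, D(1)=0.
Building up: D(2)=1, D(3)=2.
Total arrangements: 3! = 6.
Probability = D(3)/3! = 1/3.

Final answer: D(3)/3! = 2/6 = 0.333333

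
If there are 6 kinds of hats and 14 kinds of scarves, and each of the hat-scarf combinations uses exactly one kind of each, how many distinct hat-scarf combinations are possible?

By the multiplication principle: 6 x 14.

Final answer: 84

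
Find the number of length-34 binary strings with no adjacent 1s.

Let a(n) count valid strings. If the last bit is 0 the prefix is any valid string of length n-1; if it is 1 the string must end in 01 with a valid prefix of length n-2. So a(n) = a(n-1) + a(n-2), a(1)=2, a(2)=3.
Building up term by term: a(1)=2, a(2)=3, a(3)=5, a(4)=8, a(5)=13, a(6)=21, a(7)=34, a(8)=55, a(9)=89, a(10)=144, a(11)=233, a(12)=377, a(13)=610, a(14)=987, a(15)=1597, a(16)=2584, a(17)=4181, a(18)=6765, a(19)=10946, a(20)=17711, a(21)=28657, a(22)=46368, a(23)=75025, a(24)=121393, a(25)=196418, a(26)=317811, a(27)=514229, a(28)=832040, a(29)=1346269, a(30)=2178309, a(31)=3524578, a(32)=5702887, a(33)=9227465, a(34)=14930352.

Final answer: 14930352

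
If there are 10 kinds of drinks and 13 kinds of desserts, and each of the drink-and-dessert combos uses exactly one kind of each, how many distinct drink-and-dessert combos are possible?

By the multiplication principle: 10 x 13.

Final answer: 130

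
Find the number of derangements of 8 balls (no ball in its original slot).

D(n) = (n-1)(D(n-1) + D(n-2)), D(0)=1, D(1)=0.
D(2) = 1 x (0 + 1) = 1
D(3) = 2 x (1 + 0) = 2
D(4) = 3 x (2 + 1) = 9
D(5) = 4 x (9 + 2) = 44
D(6) = 5 x (44 + 9) = 265
D(7) = 6 x (265 + 44) = 1854
D(8) = 7 x (D(7) + D(6)) = 7 x (1854 + 265)

Final answer: D(8) = 14833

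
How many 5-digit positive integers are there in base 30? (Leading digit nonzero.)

Leading digit: 29 options (nonzero). Other 4 digit(s): 30 options each.
Total: 29 x 30^4.

Final answer: 23490000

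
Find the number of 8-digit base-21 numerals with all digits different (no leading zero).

The leading digit has 20 choices (anything but zero); the next has 20 (anything but the first), then 19, and so on, one fewer each time.
Total: 20 x 20 x 19 x 18 x 17 x 16 x 15 x 14.

Final answer: 7814016000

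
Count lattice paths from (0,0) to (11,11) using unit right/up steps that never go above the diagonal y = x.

Total monotonic paths to (11,11): C(22,11) = 705432.
Reflecting each bad path at its first crossing gives a bijection with paths to (10,12): C(22,12) = 646646.
Valid Dyck paths: 705432 - 646646.
(Equivalently, C_{11} = C(22,11)/12 = 705432/12.)

Final answer: C_{11} = 58786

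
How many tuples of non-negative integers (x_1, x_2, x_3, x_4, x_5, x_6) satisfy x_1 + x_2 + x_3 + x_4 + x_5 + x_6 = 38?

Stars and bars with 38 stars and 5 bars:
C(38+6-1, 6-1) = C(43,5).

Final answer: C(43,5) = 962598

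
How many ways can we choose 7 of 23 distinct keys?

C(23,7) = 23!/(7! x (23-7)!).

Final answer: C(23,7) = 245157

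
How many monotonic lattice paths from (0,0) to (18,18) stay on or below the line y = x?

Total monotonic paths to (18,18): C(36,18) = 9075135300.
By the reflection principle, paths that go above the diagonal number C(36,19) = 8597496600.
Valid Dyck paths: 9075135300 - 8597496600.
(Equivalently, C_{18} = C(36,18)/19 = 9075135300/19.)

Final answer: C_{18} = 477638700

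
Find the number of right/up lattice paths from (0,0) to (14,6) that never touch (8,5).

Total paths to (14,6): C(20,6) = 38760.
Paths through (8,5): C(13,5) x C(7,1) = 9009.
Avoiding (8,5): 38760 - 9009.

Final answer: 29751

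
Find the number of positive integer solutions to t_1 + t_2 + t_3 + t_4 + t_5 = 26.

Substitute t'_i = t_i - 1 (so t'_i >= 0). Then sum t'_i = 26 - 5 = 21.
Stars and bars: C(21+5-1, 5-1) = C(25,4).

Final answer: C(25,4) = 12650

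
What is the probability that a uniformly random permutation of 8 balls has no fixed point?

D(n) = (n-1)(D(n-1) + D(n-2)), D(0)=1, D(1)=0.
Building up: D(2)=1, D(3)=2, D(4)=9, D(5)=44, D(6)=265, D(7)=1854, D(8)=14833.
Total arrangements: 8! = 40320.
Probability = D(8)/8! = 2119/5760.

Final answer: D(8)/8! = 14833/40320 = 0.367882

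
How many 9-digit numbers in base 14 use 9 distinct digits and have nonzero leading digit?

The leading digit has 13 choices (anything but zero); the next has 13 (anything but the first), then 12, and so on, one fewer each time.
Total: 13 x 13 x 12 x 11 x 10 x 9 x 8 x 7 x 6.

Final answer: 674593920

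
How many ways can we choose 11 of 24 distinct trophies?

C(24,11) = 24!/(11! x 13!).

Final answer: \binom{24}{11} = 2496144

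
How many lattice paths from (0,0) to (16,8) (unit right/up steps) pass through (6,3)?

Paths (0,0)->(6,3): C(9,3) = 84.
Paths (6,3)->(16,8): C(15,5) = 3003.
By multiplication principle: 84 x 3003.

Final answer: 252252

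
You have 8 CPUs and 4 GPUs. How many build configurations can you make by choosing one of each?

By the multiplication principle: 8 x 4.

Final answer: 32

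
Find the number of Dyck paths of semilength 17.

Total monotonic paths to (17,17): C(34,17) = 2333606220.
A path is bad iff it touches y = x + 1; reflecting its initial segment maps bad paths bijectively onto all paths to (16,18), of which there are C(34,18) = 2203961430.
Valid Dyck paths: 2333606220 - 2203961430.
(This is the Catalan number C_{17}.)

Final answer: C_{17} = 129644790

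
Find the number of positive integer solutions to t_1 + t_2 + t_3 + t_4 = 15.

Substitute t'_i = t_i - 1 (so t'_i >= 0). Then sum t'_i = 15 - 4 = 11.
Stars and bars: C(11+4-1, 4-1) = C(14,3).

Final answer: C(14,3) = 364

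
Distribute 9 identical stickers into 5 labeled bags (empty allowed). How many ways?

Stars and bars: C(n+k-1, k-1) = C(13,4).

Final answer: C(13,4) = 715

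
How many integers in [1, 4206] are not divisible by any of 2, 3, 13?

|div by 2|=2103, |div by 3|=1402, |div by 13|=323.
|div by 2&3|=701, |div by 2&13|=161, |div by 3&13|=107, |div by all|=53.
By inclusion-exclusion, divisible by at least one: 2103+1402+323-701-161-107+53 = 2912.
Not divisible by any: 4206 - 2912.

Final answer: 1294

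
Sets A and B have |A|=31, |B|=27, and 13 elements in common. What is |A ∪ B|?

|A union B| = |A| + |B| - |A intersect B| = 31 + 27 - 13.

Final answer: 45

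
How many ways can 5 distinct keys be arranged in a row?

The number of ways to arrange 5 distinct objects is 5!.

Final answer: 5! = 120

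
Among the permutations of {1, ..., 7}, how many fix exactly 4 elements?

Choose which 4 elements are fixed: C(7,4) = 35.
Derange the remaining 3 using D(j) = (j-1)(D(j-1) + D(j-2)), D(0)=1, D(1)=0: D(2)=1, D(3)=2.
Total: 35 x 2.

Final answer: C(7,4) D(3) = 70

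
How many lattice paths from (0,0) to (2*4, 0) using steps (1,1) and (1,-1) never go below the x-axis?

Total monotonic paths to (4,4): C(8,4) = 70.
Paths that cross above y=x (reflection bijection): C(8,5) = 56.
Valid Dyck paths: 70 - 56.
(This is the Catalan number C_{4}.)

Final answer: C_{4} = 14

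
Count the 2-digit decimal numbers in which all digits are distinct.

First digit: 9 (not 0). Second: 9 (not first). Third: 8, etc.
Total: 9 x 9.

Final answer: 81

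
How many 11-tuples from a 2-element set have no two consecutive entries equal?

Let g(n) count such strings. g(1) = 2, and each valid string of length n-1 extends in 1 ways (any symbol but the last), so g(n) = 1 g(n-1).
Total: g(11) = 2 x 1^10.

Final answer: 2 x 1^{10} = 2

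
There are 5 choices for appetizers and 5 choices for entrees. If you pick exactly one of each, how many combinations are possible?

By the multiplication principle: 5 x 5.

Final answer: 25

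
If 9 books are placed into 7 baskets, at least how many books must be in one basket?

By the pigeonhole principle: ceiling(9/7).

Final answer: 2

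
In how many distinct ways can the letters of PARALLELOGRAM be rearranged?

Letters (A:3, E:1, G:1, L:3, M:1, O:1, P:1, R:2). Total letters: 13.
Permutations = 13!/(3! x 3! x 2!).

Final answer: 86486400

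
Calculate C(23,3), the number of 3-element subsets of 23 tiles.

C(23,3) = 23!/(3! x (23-3)!).

Final answer: C(23,3) = 1771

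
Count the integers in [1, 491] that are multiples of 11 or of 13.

Multiples of 11: 44. Multiples of 13: 37. Of both (lcm=143): 3.
By inclusion-exclusion: 44 + 37 - 3.

Final answer: 78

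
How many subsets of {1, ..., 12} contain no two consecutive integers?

Condition on whether n belongs to the subset: if not, any valid subset of {1, ..., n-1} works (a(n-1)); if so, n-1 is excluded and the rest is a valid subset of {1, ..., n-2} (a(n-2)). Hence a(n) = a(n-1) + a(n-2), a(1)=2, a(2)=3.
Building up term by term: a(1)=2, a(2)=3, a(3)=5, a(4)=8, a(5)=13, a(6)=21, a(7)=34, a(8)=55, a(9)=89, a(10)=144, a(11)=233, a(12)=377.

Final answer: 377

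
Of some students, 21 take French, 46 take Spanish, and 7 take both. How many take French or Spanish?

|A union B| = |A| + |B| - |A intersect B| = 21 + 46 - 7.

Final answer: 60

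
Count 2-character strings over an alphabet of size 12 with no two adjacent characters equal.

Let g(n) count such strings. g(1) = 12, and each valid string of length n-1 extends in 11 ways (any symbol but the last), so g(n) = 11 g(n-1).
Total: g(2) = 12 x 11^1.

Final answer: 12 x 11^{1} = 132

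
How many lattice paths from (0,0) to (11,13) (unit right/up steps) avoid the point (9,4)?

Total paths to (11,13): C(24,13) = 2496144.
Paths through (9,4): C(13,4) x C(11,9) = 39325.
Avoiding (9,4): 2496144 - 39325.

Final answer: 2456819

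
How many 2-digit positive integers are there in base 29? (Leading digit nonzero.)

These are the integers in [29^1, 29^2), so the count is 29^2 - 29^1 = 28 x 29^1.

Final answer: 812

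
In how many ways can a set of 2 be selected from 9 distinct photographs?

C(9,2) = 9!/(2! x (9-2)!).

Final answer: C(9,2) = 36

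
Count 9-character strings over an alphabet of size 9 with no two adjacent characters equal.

Let g(n) count such strings. g(1) = 9, and each valid string of length n-1 extends in 8 ways (any symbol but the last), so g(n) = 8 g(n-1).
Total: g(9) = 9 x 8^8.

Final answer: 9 x 8^{8} = 150994944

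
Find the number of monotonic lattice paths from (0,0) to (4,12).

Each path has 4 right steps and 12 up steps in some order (16 steps total).
Choose which 12 of the 16 steps are up: C(16,12).

Final answer: C(16,12) = 1820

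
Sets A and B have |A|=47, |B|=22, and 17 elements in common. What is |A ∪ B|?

|A union B| = |A| + |B| - |A intersect B| = 47 + 22 - 17.

Final answer: 52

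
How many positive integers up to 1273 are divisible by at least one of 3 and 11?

Multiples of 3: 424. Multiples of 11: 115. Of both (lcm=33): 38.
By inclusion-exclusion: 424 + 115 - 38.

Final answer: 501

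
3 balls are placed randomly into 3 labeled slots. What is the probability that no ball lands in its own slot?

Use the recurrence D(n) = (n-1)(D(n-1) + D(n-2)) with D(0)=1, D(1)=0.
Building up: D(2)=1, D(3)=2.
Total arrangements: 3! = 6.
Probability = D(3)/3! = 1/3.

Final answer: D(3)/3! = 2/6 = 0.333333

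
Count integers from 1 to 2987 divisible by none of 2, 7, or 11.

|div by 2|=1493, |div by 7|=426, |div by 11|=271.
|div by 2&7|=213, |div by 2&11|=135, |div by 7&11|=38, |div by all|=19.
By inclusion-exclusion, divisible by at least one: 1493+426+271-213-135-38+19 = 1823.
Not divisible by any: 2987 - 1823.

Final answer: 1164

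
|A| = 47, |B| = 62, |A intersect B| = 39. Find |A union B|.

|A union B| = |A| + |B| - |A intersect B| = 47 + 62 - 39.

Final answer: 70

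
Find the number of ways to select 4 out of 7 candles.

C(7,4) = 7!/(4! x (7-4)!).

Final answer: C(7,4) = 35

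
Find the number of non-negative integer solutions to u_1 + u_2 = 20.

Stars and bars with 20 stars and 1 bars:
C(20+2-1, 2-1) = C(21,1).

Final answer: C(21,1) = 21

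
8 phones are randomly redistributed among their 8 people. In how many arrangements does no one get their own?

Use the recurrence D(n) = (n-1)(D(n-1) + D(n-2)) with D(0)=1, D(1)=0.
D(2) = 1 x (0 + 1) = 1
D(3) = 2 x (1 + 0) = 2
D(4) = 3 x (2 + 1) = 9
D(5) = 4 x (9 + 2) = 44
D(6) = 5 x (44 + 9) = 265
D(7) = 6 x (265 + 44) = 1854
D(8) = 7 x (D(7) + D(6)) = 7 x (1854 + 265)

Final answer: D(8) = 14833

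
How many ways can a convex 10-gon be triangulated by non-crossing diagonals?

The structures are counted by the Catalan number C_n. Here n = 10 - 2 = 8.
Using C_0 = 1 and C_(k+1) = C_k x 2(2k+1)/(k+2), build up term by term: C_1=1, C_2=2, C_3=5, C_4=14, C_5=42, C_6=132, C_7=429, C_8=1430.

Final answer: C_{8} = 1430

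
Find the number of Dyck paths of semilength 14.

Total monotonic paths to (14,14): C(28,14) = 40116600.
Paths that cross above y=x (reflection bijection): C(28,15) = 37442160.
Valid Dyck paths: 40116600 - 37442160.
(Equivalently, C_{14} = C(28,14)/15 = 40116600/15.)

Final answer: C_{14} = 2674440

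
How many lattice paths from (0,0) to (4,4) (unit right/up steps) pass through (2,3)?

Paths (0,0)->(2,3): C(5,3) = 10.
Paths (2,3)->(4,4): C(3,1) = 3.
By multiplication principle: 10 x 3.

Final answer: 30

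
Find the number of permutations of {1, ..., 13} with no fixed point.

Derangements satisfy D(n) = (n-1)(D(n-1) + D(n-2)), starting from D(0)=1, D(1)=0.
Building up: D(2)=1, D(3)=2, D(4)=9, D(5)=44, D(6)=265, D(7)=1854, D(8)=14833, D(9)=133496, D(10)=1334961, D(11)=14684570, D(12)=176214841.
D(13) = 12 x (D(12) + D(11)) = 12 x (176214841 + 14684570).

Final answer: D(13) = 2290792932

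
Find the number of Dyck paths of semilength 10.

Total monotonic paths to (10,10): C(20,10) = 184756.
A path is bad iff it touches y = x + 1; reflecting its initial segment maps bad paths bijectively onto all paths to (9,11), of which there are C(20,11) = 167960.
Valid Dyck paths: 184756 - 167960.
(These counts are the Catalan numbers.)

Final answer: C_{10} = 16796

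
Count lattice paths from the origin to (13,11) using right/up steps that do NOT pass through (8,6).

Total paths to (13,11): C(24,11) = 2496144.
Paths through (8,6): C(14,6) x C(10,5) = 756756.
Avoiding (8,6): 2496144 - 756756.

Final answer: 1739388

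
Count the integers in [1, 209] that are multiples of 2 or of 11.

Multiples of 2: 104. Multiples of 11: 19. Of both (lcm=22): 9.
By inclusion-exclusion: 104 + 19 - 9.

Final answer: 114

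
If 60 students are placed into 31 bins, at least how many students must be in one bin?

By the pigeonhole principle: ceiling(60/31).

Final answer: 2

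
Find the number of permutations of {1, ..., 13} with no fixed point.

Derangements satisfy D(n) = (n-1)(D(n-1) + D(n-2)), starting from D(0)=1, D(1)=0.
D(2) = 1 x (0 + 1) = 1
D(3) = 2 x (1 + 0) = 2
D(4) = 3 x (2 + 1) = 9
D(5) = 4 x (9 + 2) = 44
D(6) = 5 x (44 + 9) = 265
D(7) = 6 x (265 + 44) = 1854
D(8) = 7 x (1854 + 265) = 14833
D(9) = 8 x (14833 + 1854) = 133496
D(10) = 9 x (133496 + 14833) = 1334961
D(11) = 10 x (1334961 + 133496) = 14684570
D(12) = 11 x (14684570 + 1334961) = 176214841
D(13) = 12 x (D(12) + D(11)) = 12 x (176214841 + 14684570)

Final answer: D(13) = 2290792932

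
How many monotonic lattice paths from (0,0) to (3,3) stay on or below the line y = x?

Total monotonic paths to (3,3): C(6,3) = 20.
By the reflection principle, paths that go above the diagonal number C(6,4) = 15.
Valid Dyck paths: 20 - 15.
(These counts are the Catalan numbers.)

Final answer: C_{3} = 5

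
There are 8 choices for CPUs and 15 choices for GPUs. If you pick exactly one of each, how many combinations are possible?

By the multiplication principle: 8 x 15.

Final answer: 120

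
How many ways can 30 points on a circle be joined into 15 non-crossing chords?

This is a standard Catalan-number count: the answer is C_n. Here n = 30/2 = 15.
Using C_0 = 1 and C_(k+1) = C_k x 2(2k+1)/(k+2), build up term by term: C_1=1, C_2=2, C_3=5, C_4=14, C_5=42, C_6=132, C_7=429, C_8=1430, C_9=4862, C_10=16796, C_11=58786, C_12=208012, C_13=742900, C_14=2674440, C_15=9694845.

Final answer: C_{15} = 9694845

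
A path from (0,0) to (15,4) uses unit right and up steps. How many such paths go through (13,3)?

Paths (0,0)->(13,3): C(16,3) = 560.
Paths (13,3)->(15,4): C(3,1) = 3.
By multiplication principle: 560 x 3.

Final answer: 1680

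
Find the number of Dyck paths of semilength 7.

Total monotonic paths to (7,7): C(14,7) = 3432.
By the reflection principle, paths that go above the diagonal number C(14,8) = 3003.
Valid Dyck paths: 3432 - 3003.
(Check: C(14,7) - C(14,8) = C(14,7)/8, the Catalan number C_{7}.)

Final answer: C_{7} = 429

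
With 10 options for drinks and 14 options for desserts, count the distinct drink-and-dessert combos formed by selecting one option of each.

By the multiplication principle: 10 x 14.

Final answer: 140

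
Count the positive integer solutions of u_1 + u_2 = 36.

Substitute u'_i = u_i - 1 (so u'_i >= 0). Then sum u'_i = 36 - 2 = 34.
Stars and bars: C(34+2-1, 2-1) = C(35,1).

Final answer: C(35,1) = 35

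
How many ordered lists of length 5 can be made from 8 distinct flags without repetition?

P(8,5) = 8!/(8-5)! = 8!/3!.

Final answer: P(8,5) = 6720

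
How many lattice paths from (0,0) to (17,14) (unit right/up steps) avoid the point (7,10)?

Total paths to (17,14): C(31,14) = 265182525.
Paths through (7,10): C(17,10) x C(14,4) = 19467448.
Avoiding (7,10): 265182525 - 19467448.

Final answer: 245715077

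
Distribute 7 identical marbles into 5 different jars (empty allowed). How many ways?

Stars and bars: C(n+k-1, k-1) = C(11,4).

Final answer: C(11,4) = 330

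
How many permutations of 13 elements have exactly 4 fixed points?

Choose which 4 elements are fixed: C(13,4) = 715.
Derange the remaining 9 using D(j) = (j-1)(D(j-1) + D(j-2)), D(0)=1, D(1)=0: D(2)=1, D(3)=2, D(4)=9, D(5)=44, D(6)=265, D(7)=1854, D(8)=14833, D(9)=133496.
Total: 715 x 133496.

Final answer: C(13,4) D(9) = 95449640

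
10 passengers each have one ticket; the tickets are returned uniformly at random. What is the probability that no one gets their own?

D(n) = (n-1)(D(n-1) + D(n-2)), D(0)=1, D(1)=0.
Building up: D(2)=1, D(3)=2, D(4)=9, D(5)=44, D(6)=265, D(7)=1854, D(8)=14833, D(9)=133496, D(10)=1334961.
Total arrangements: 10! = 3628800.
Probability = D(10)/10! = 16481/44800.

Final answer: D(10)/10! = 1334961/3628800 = 0.367879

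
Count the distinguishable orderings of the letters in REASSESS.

Letters (A:1, E:2, R:1, S:4). Total letters: 8.
Permutations = 8!/(4! x 2!).

Final answer: 840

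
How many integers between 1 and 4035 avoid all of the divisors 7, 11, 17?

|div by 7|=576, |div by 11|=366, |div by 17|=237.
|div by 7&11|=52, |div by 7&17|=33, |div by 11&17|=21, |div by all|=3.
By inclusion-exclusion, divisible by at least one: 576+366+237-52-33-21+3 = 1076.
Not divisible by any: 4035 - 1076.

Final answer: 2959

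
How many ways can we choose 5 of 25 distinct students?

C(25,5) = 25!/(5! x 20!).

Final answer: \binom{25}{5} = 53130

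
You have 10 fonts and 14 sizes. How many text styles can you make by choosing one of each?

By the multiplication principle: 10 x 14.

Final answer: 140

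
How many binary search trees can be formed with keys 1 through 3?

The structures are counted by the Catalan number C_n. Here n = 3.
Using C_0 = 1 and C_(k+1) = C_k x 2(2k+1)/(k+2), build up term by term: C_1=1, C_2=2, C_3=5.

Final answer: C_{3} = 5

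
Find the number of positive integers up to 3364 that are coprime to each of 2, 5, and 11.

|div by 2|=1682, |div by 5|=672, |div by 11|=305.
|div by 2&5|=336, |div by 2&11|=152, |div by 5&11|=61, |div by all|=30.
By inclusion-exclusion, divisible by at least one: 1682+672+305-336-152-61+30 = 2140.
Not divisible by any: 3364 - 2140.

Final answer: 1224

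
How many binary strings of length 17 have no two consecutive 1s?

Classify by the final bit: ...0 gives a(n-1) strings, ...01 gives a(n-2) strings. Thus a(n) = a(n-1) + a(n-2) with a(1)=2, a(2)=3.
Iterating the recurrence: a(1)=2, a(2)=3, a(3)=5, a(4)=8, a(5)=13, a(6)=21, a(7)=34, a(8)=55, a(9)=89, a(10)=144, a(11)=233, a(12)=377, a(13)=610, a(14)=987, a(15)=1597, a(16)=2584, a(17)=4181.

Final answer: 4181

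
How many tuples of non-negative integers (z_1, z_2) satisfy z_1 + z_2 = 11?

Stars and bars with 11 stars and 1 bars:
C(11+2-1, 2-1) = C(12,1).

Final answer: C(12,1) = 12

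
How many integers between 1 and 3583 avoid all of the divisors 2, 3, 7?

|div by 2|=1791, |div by 3|=1194, |div by 7|=511.
|div by 2&3|=597, |div by 2&7|=255, |div by 3&7|=170, |div by all|=85.
By inclusion-exclusion, divisible by at least one: 1791+1194+511-597-255-170+85 = 2559.
Not divisible by any: 3583 - 2559.

Final answer: 1024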